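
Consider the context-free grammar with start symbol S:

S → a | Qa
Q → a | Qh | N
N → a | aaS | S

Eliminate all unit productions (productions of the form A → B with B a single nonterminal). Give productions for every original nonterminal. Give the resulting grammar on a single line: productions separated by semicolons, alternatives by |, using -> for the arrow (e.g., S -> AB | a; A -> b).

Unit productions: N->S, Q->N.
Unit pairs (A ⇒* B via units): (N,S), (Q,N), (Q,S).
S: inherits non-unit rules of {S} → Qa | a.
N: inherits non-unit rules of {N, S} → Qa | a | aaS.
Q: inherits non-unit rules of {N, Q, S} → Qa | Qh | a | aaS.

S -> a | Qa; N -> a | Qa | aaS; Q -> a | Qa | Qh | aaS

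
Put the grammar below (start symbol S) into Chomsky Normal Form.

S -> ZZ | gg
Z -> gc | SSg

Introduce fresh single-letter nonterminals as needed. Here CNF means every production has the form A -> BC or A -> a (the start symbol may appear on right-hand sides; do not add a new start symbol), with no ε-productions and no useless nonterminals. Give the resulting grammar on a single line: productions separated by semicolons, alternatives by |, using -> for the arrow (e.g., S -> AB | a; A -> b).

No ε-productions.
No unit productions to eliminate.
TERM: introduce B -> c, A -> g and substitute in every rule of length ≥2.
BIN: Z -> SSA becomes Z -> SC, C -> SA.

S -> AA | ZZ; A -> g; B -> c; C -> SA; Z -> AB | SC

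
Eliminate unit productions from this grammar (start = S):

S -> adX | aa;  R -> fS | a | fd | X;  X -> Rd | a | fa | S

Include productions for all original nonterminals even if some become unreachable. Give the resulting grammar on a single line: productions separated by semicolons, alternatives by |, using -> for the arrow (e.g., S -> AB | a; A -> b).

S -> aa | adX; R -> a | Rd | aa | fS | fa | fd | adX; X -> a | Rd | aa | fa | adX

Unit productions: R->X, X->S.
Unit pairs (A ⇒* B via units): (R,S), (R,X), (X,S).
S: inherits non-unit rules of {S} → aa | adX.
R: inherits non-unit rules of {R, S, X} → Rd | a | aa | adX | fS | fa | fd.
X: inherits non-unit rules of {S, X} → Rd | a | aa | adX | fa.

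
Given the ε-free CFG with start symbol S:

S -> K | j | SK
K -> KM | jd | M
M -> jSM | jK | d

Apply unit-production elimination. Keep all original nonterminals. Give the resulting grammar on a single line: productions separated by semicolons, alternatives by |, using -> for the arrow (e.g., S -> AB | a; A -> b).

S -> d | j | KM | SK | jK | jd | jSM; K -> d | KM | jK | jd | jSM; M -> d | jK | jSM

Unit productions: K->M, S->K.
Unit pairs (A ⇒* B via units): (K,M), (S,K), (S,M).
S: inherits non-unit rules of {K, M, S} → KM | SK | d | j | jK | jSM | jd.
K: inherits non-unit rules of {K, M} → KM | d | jK | jSM | jd.
M: inherits non-unit rules of {M} → d | jK | jSM.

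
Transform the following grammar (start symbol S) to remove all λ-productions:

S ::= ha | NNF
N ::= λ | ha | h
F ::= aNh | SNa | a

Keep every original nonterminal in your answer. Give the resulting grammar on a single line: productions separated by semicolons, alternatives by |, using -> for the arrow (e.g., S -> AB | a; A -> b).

Nullable set: {N}.
S -> NNF: N, N nullable, giving F | NF | NNF.
F -> SNa: N nullable, giving SNa | Sa.
F -> aNh: N nullable, giving aNh | ah.
Drop N -> λ.
Unchanged (no nullable symbols): S -> ha; F -> a; N -> h; N -> ha.

S -> F | NF | ha | NNF; F -> a | Sa | ah | SNa | aNh; N -> h | ha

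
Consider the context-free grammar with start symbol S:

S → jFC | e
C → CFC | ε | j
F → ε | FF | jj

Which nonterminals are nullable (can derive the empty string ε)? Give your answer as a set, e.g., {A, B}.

Directly nullable (have an ε-rule): {C, F}.
Not nullable: S — each has a terminal in every rule's right-hand side or depends on a non-nullable symbol.

{C, F}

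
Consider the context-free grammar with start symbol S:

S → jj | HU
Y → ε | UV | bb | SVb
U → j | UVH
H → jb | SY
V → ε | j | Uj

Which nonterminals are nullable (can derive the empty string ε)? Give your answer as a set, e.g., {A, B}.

{V, Y}

Directly nullable (have an ε-rule): {V, Y}.
Not nullable: H, S, U — each has a terminal in every rule's right-hand side or depends on a non-nullable symbol.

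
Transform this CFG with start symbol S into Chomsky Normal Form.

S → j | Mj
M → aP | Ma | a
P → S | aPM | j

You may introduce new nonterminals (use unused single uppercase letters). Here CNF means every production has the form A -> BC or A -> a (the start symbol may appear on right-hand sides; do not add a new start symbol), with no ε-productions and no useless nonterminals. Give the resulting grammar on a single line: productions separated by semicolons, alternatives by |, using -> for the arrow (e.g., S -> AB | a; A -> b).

No ε-productions.
After unit-elimination: S -> j | Mj; M -> a | Ma | aP; P -> j | Mj | aPM.
TERM: introduce A -> a, B -> j and substitute in every rule of length ≥2.
BIN: P -> APM becomes P -> AC, C -> PM.

S -> j | MB; A -> a; B -> j; C -> PM; M -> a | AP | MA; P -> j | AC | MB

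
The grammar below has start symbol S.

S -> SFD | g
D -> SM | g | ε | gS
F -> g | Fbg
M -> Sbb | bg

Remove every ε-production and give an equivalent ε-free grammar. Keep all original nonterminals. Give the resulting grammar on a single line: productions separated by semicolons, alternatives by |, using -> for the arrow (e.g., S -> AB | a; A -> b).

Nullable set: {D}.
S -> SFD: D nullable, giving SF | SFD.
Drop D -> ε.
Unchanged (no nullable symbols): S -> g; D -> SM; D -> g; D -> gS; F -> Fbg; F -> g; M -> Sbb; M -> bg.

S -> g | SF | SFD; D -> g | SM | gS; F -> g | Fbg; M -> bg | Sbb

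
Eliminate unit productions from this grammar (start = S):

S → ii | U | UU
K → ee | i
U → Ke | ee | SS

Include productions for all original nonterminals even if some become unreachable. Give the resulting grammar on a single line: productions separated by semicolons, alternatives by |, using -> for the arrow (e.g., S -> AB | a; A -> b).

S -> Ke | SS | UU | ee | ii; K -> i | ee; U -> Ke | SS | ee

Unit productions: S->U.
Unit pairs (A ⇒* B via units): (S,U).
S: inherits non-unit rules of {S, U} → Ke | SS | UU | ee | ii.
K: inherits non-unit rules of {K} → ee | i.
U: inherits non-unit rules of {U} → Ke | SS | ee.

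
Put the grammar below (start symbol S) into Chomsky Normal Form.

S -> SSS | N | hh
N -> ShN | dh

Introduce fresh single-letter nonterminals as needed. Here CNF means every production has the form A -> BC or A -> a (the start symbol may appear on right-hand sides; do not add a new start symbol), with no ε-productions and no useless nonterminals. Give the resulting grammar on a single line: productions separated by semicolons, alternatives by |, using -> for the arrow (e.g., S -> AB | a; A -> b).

No ε-productions.
After unit-elimination: S -> dh | hh | SSS | ShN; N -> dh | ShN.
TERM: introduce B -> d, A -> h and substitute in every rule of length ≥2.
BIN: N -> SAN becomes N -> SC, C -> AN; S -> SAN becomes S -> SD, D -> AN; S -> SSS becomes S -> SE, E -> SS.

S -> AA | BA | SD | SE; A -> h; B -> d; C -> AN; D -> AN; E -> SS; N -> BA | SC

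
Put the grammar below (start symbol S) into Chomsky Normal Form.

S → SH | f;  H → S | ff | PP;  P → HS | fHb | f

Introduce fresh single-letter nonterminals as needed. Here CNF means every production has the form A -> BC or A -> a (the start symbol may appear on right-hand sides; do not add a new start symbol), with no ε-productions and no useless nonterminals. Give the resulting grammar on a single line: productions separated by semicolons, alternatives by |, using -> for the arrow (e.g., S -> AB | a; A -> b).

No ε-productions.
After unit-elimination: S -> f | SH; H -> f | PP | SH | ff; P -> f | HS | fHb.
TERM: introduce B -> b, A -> f and substitute in every rule of length ≥2.
BIN: P -> AHB becomes P -> AC, C -> HB.

S -> f | SH; A -> f; B -> b; C -> HB; H -> f | AA | PP | SH; P -> f | AC | HS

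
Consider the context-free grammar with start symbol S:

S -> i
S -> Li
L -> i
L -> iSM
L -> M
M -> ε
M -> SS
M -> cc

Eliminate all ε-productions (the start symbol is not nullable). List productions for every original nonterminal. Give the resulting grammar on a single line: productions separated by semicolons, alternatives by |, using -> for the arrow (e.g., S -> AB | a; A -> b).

Nullable set: {L, M}.
S -> Li: L nullable, giving Li | i.
L -> M: M nullable, giving M.
L -> iSM: M nullable, giving iS | iSM.
Drop M -> ε.
Unchanged (no nullable symbols): S -> i; L -> i; M -> SS; M -> cc.

S -> i | Li; L -> M | i | iS | iSM; M -> SS | cc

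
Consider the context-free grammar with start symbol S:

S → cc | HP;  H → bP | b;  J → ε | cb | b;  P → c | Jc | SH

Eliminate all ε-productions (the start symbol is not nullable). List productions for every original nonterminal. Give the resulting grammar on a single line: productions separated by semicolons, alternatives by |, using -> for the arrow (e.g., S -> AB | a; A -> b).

S -> HP | cc; H -> b | bP; J -> b | cb; P -> c | Jc | SH

Nullable set: {J}.
Drop J -> ε.
P -> Jc: J nullable, giving Jc | c.
Unchanged (no nullable symbols): S -> HP; S -> cc; H -> b; H -> bP; J -> b; J -> cb; P -> SH; P -> c.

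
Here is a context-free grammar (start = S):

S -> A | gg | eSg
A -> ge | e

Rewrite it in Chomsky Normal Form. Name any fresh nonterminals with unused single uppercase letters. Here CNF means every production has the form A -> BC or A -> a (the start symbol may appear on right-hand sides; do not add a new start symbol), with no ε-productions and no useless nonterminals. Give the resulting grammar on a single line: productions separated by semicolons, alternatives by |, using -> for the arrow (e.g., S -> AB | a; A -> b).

No ε-productions.
After unit-elimination: S -> e | ge | gg | eSg; A -> e | ge.
TERM: introduce C -> e, B -> g and substitute in every rule of length ≥2.
BIN: S -> CSB becomes S -> CD, D -> SB.
Drop unreachable/unproductive: A.

S -> e | BB | BC | CD; B -> g; C -> e; D -> SB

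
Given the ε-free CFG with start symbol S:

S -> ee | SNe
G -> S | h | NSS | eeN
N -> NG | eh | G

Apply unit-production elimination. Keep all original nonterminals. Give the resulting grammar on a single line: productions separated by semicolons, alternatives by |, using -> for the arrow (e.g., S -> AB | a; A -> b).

Unit productions: G->S, N->G.
Unit pairs (A ⇒* B via units): (G,S), (N,G), (N,S).
S: inherits non-unit rules of {S} → SNe | ee.
G: inherits non-unit rules of {G, S} → NSS | SNe | ee | eeN | h.
N: inherits non-unit rules of {G, N, S} → NG | NSS | SNe | ee | eeN | eh | h.

S -> ee | SNe; G -> h | ee | NSS | SNe | eeN; N -> h | NG | ee | eh | NSS | SNe | eeN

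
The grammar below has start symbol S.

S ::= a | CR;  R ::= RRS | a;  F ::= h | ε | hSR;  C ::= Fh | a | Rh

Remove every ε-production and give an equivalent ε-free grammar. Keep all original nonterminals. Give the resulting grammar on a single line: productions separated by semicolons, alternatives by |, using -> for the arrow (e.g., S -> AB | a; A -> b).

S -> a | CR; C -> a | h | Fh | Rh; F -> h | hSR; R -> a | RRS

Nullable set: {F}.
C -> Fh: F nullable, giving Fh | h.
Drop F -> ε.
Unchanged (no nullable symbols): S -> CR; S -> a; C -> Rh; C -> a; F -> h; F -> hSR; R -> RRS; R -> a.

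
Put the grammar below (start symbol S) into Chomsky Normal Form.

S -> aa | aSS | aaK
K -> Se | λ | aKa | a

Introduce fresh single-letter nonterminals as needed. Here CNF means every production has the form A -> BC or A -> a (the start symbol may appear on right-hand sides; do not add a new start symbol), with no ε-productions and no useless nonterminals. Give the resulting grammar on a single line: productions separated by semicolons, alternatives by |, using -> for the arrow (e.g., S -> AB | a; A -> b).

Nullable: {K}; after ε-elimination: S -> aa | aSS | aaK; K -> a | Se | aa | aKa.
No unit productions to eliminate.
TERM: introduce B -> a, A -> e and substitute in every rule of length ≥2.
BIN: K -> BKB becomes K -> BC, C -> KB; S -> BBK becomes S -> BD, D -> BK; S -> BSS becomes S -> BE, E -> SS.

S -> BB | BD | BE; A -> e; B -> a; C -> KB; D -> BK; E -> SS; K -> a | BB | BC | SA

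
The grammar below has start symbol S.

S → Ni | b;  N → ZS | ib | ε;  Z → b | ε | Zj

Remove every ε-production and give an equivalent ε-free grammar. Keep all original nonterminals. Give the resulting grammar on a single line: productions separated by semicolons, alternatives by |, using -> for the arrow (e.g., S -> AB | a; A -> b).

Nullable set: {N, Z}.
S -> Ni: N nullable, giving Ni | i.
Drop N -> ε.
N -> ZS: Z nullable, giving S | ZS.
Drop Z -> ε.
Z -> Zj: Z nullable, giving Zj | j.
Unchanged (no nullable symbols): S -> b; N -> ib; Z -> b.

S -> b | i | Ni; N -> S | ZS | ib; Z -> b | j | Zj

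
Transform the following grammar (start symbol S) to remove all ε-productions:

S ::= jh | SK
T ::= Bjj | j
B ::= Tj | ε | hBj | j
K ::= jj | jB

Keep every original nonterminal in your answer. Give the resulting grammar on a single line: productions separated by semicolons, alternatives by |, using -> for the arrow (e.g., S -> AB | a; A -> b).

Nullable set: {B}.
Drop B -> ε.
B -> hBj: B nullable, giving hBj | hj.
K -> jB: B nullable, giving j | jB.
T -> Bjj: B nullable, giving Bjj | jj.
Unchanged (no nullable symbols): S -> SK; S -> jh; B -> Tj; B -> j; K -> jj; T -> j.

S -> SK | jh; B -> j | Tj | hj | hBj; K -> j | jB | jj; T -> j | jj | Bjj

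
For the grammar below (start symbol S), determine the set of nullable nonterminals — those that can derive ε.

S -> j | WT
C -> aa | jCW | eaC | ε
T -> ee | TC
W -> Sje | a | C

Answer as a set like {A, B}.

{C, W}

Directly nullable (have an ε-rule): {C}.
W is nullable via W -> C (every symbol on the right is already known nullable).
Not nullable: S, T — each has a terminal in every rule's right-hand side or depends on a non-nullable symbol.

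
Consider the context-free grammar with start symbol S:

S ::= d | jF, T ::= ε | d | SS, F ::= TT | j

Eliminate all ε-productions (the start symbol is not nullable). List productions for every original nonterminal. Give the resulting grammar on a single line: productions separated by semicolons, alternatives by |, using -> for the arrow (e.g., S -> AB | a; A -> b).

S -> d | j | jF; F -> T | j | TT; T -> d | SS

Nullable set: {F, T}.
S -> jF: F nullable, giving j | jF.
F -> TT: T, T nullable, giving T | TT.
Drop T -> ε.
Unchanged (no nullable symbols): S -> d; F -> j; T -> SS; T -> d.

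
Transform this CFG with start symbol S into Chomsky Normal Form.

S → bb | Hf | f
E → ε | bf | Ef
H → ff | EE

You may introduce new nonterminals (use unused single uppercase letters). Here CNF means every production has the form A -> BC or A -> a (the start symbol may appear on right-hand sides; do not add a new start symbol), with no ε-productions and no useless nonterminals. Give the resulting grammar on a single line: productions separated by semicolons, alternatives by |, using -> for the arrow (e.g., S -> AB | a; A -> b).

S -> f | BB | HA; A -> f; B -> b; E -> f | BA | EA; H -> f | AA | BA | EA | EE

Nullable: {E, H}; after ε-elimination: S -> f | Hf | bb; E -> f | Ef | bf; H -> E | EE | ff.
After unit-elimination: S -> f | Hf | bb; E -> f | Ef | bf; H -> f | EE | Ef | bf | ff.
TERM: introduce B -> b, A -> f and substitute in every rule of length ≥2.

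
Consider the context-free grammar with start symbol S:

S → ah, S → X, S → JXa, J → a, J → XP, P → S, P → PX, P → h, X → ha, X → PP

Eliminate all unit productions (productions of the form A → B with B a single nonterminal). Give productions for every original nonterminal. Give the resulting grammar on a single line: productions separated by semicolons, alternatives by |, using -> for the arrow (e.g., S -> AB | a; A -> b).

Unit productions: P->S, S->X.
Unit pairs (A ⇒* B via units): (P,S), (P,X), (S,X).
S: inherits non-unit rules of {S, X} → JXa | PP | ah | ha.
J: inherits non-unit rules of {J} → XP | a.
P: inherits non-unit rules of {P, S, X} → JXa | PP | PX | ah | h | ha.
X: inherits non-unit rules of {X} → PP | ha.

S -> PP | ah | ha | JXa; J -> a | XP; P -> h | PP | PX | ah | ha | JXa; X -> PP | ha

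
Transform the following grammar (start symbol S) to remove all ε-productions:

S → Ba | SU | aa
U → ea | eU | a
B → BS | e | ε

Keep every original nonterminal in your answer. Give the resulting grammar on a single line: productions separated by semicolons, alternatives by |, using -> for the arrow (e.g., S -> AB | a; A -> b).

Nullable set: {B}.
S -> Ba: B nullable, giving Ba | a.
Drop B -> ε.
B -> BS: B nullable, giving BS | S.
Unchanged (no nullable symbols): S -> SU; S -> aa; B -> e; U -> a; U -> eU; U -> ea.

S -> a | Ba | SU | aa; B -> S | e | BS; U -> a | eU | ea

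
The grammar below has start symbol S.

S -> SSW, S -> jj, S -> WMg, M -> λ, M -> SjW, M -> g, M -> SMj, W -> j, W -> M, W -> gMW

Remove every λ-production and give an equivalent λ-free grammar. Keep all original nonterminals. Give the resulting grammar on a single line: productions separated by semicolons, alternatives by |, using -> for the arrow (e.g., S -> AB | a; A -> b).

Nullable set: {M, W}.
S -> SSW: W nullable, giving SS | SSW.
S -> WMg: W, M nullable, giving Mg | WMg | Wg | g.
Drop M -> λ.
M -> SMj: M nullable, giving SMj | Sj.
M -> SjW: W nullable, giving Sj | SjW.
W -> M: M nullable, giving M.
W -> gMW: M, W nullable, giving g | gM | gMW | gW.
Unchanged (no nullable symbols): S -> jj; M -> g; W -> j.

S -> g | Mg | SS | Wg | jj | SSW | WMg; M -> g | Sj | SMj | SjW; W -> M | g | j | gM | gW | gMW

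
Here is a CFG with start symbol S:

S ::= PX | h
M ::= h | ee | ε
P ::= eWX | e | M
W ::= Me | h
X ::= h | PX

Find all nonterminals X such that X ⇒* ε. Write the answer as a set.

{M, P}

Directly nullable (have an ε-rule): {M}.
P is nullable via P -> M (every symbol on the right is already known nullable).
Not nullable: S, W, X — each has a terminal in every rule's right-hand side or depends on a non-nullable symbol.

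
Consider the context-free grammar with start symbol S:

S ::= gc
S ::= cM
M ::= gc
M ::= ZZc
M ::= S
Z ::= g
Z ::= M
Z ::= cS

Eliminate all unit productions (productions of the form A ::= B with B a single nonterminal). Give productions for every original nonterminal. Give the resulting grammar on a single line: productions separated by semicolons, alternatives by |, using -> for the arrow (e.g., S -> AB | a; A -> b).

S -> cM | gc; M -> cM | gc | ZZc; Z -> g | cM | cS | gc | ZZc

Unit productions: M->S, Z->M.
Unit pairs (A ⇒* B via units): (M,S), (Z,M), (Z,S).
S: inherits non-unit rules of {S} → cM | gc.
M: inherits non-unit rules of {M, S} → ZZc | cM | gc.
Z: inherits non-unit rules of {M, S, Z} → ZZc | cM | cS | g | gc.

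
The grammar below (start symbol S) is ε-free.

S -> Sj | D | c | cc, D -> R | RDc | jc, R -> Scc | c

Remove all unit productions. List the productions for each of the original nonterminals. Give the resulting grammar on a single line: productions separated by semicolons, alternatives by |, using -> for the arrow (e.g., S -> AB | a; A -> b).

Unit productions: D->R, S->D.
Unit pairs (A ⇒* B via units): (D,R), (S,D), (S,R).
S: inherits non-unit rules of {D, R, S} → RDc | Scc | Sj | c | cc | jc.
D: inherits non-unit rules of {D, R} → RDc | Scc | c | jc.
R: inherits non-unit rules of {R} → Scc | c.

S -> c | Sj | cc | jc | RDc | Scc; D -> c | jc | RDc | Scc; R -> c | Scc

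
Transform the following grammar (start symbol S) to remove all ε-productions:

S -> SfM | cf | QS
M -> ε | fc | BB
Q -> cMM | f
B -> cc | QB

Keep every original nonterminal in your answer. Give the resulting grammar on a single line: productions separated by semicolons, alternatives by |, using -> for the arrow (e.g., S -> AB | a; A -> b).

S -> QS | Sf | cf | SfM; B -> QB | cc; M -> BB | fc; Q -> c | f | cM | cMM

Nullable set: {M}.
S -> SfM: M nullable, giving Sf | SfM.
Drop M -> ε.
Q -> cMM: M, M nullable, giving c | cM | cMM.
Unchanged (no nullable symbols): S -> QS; S -> cf; B -> QB; B -> cc; M -> BB; M -> fc; Q -> f.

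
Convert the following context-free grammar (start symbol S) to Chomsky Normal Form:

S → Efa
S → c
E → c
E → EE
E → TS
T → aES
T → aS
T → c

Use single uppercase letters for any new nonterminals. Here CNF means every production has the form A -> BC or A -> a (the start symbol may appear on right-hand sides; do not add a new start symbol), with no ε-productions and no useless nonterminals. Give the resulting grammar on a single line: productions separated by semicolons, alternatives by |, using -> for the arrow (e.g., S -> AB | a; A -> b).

S -> c | EC; A -> f; B -> a; C -> AB; D -> ES; E -> c | EE | TS; T -> c | BD | BS

No ε-productions.
No unit productions to eliminate.
TERM: introduce B -> a, A -> f and substitute in every rule of length ≥2.
BIN: S -> EAB becomes S -> EC, C -> AB; T -> BES becomes T -> BD, D -> ES.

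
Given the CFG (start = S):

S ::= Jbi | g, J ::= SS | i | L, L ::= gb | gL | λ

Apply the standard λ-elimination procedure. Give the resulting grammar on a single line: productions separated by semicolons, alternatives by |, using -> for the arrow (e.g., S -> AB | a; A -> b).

S -> g | bi | Jbi; J -> L | i | SS; L -> g | gL | gb

Nullable set: {J, L}.
S -> Jbi: J nullable, giving Jbi | bi.
J -> L: L nullable, giving L.
Drop L -> λ.
L -> gL: L nullable, giving g | gL.
Unchanged (no nullable symbols): S -> g; J -> SS; J -> i; L -> gb.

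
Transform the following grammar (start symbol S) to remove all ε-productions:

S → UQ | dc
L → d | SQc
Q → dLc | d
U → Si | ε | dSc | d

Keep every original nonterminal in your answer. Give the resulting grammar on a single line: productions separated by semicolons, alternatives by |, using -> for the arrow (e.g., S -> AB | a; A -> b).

Nullable set: {U}.
S -> UQ: U nullable, giving Q | UQ.
Drop U -> ε.
Unchanged (no nullable symbols): S -> dc; L -> SQc; L -> d; Q -> d; Q -> dLc; U -> Si; U -> d; U -> dSc.

S -> Q | UQ | dc; L -> d | SQc; Q -> d | dLc; U -> d | Si | dSc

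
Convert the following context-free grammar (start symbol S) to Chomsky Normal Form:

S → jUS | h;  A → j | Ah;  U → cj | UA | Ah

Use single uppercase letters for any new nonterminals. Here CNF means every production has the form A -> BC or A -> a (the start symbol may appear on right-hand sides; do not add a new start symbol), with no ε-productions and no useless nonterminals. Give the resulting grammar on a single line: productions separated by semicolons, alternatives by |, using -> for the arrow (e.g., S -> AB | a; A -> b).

S -> h | CE; A -> j | AB; B -> h; C -> j; D -> c; E -> US; U -> AB | DC | UA

No ε-productions.
No unit productions to eliminate.
TERM: introduce D -> c, B -> h, C -> j and substitute in every rule of length ≥2.
BIN: S -> CUS becomes S -> CE, E -> US.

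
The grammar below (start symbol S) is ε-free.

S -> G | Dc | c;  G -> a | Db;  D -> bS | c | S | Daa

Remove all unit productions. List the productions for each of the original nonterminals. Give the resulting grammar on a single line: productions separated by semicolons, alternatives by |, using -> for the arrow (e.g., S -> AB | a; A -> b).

Unit productions: D->S, S->G.
Unit pairs (A ⇒* B via units): (D,G), (D,S), (S,G).
S: inherits non-unit rules of {G, S} → Db | Dc | a | c.
D: inherits non-unit rules of {D, G, S} → Daa | Db | Dc | a | bS | c.
G: inherits non-unit rules of {G} → Db | a.

S -> a | c | Db | Dc; D -> a | c | Db | Dc | bS | Daa; G -> a | Db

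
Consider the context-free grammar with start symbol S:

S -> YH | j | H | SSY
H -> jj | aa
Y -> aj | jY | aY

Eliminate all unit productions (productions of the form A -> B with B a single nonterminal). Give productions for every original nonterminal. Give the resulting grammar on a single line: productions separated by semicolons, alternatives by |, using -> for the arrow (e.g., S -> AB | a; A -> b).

Unit productions: S->H.
Unit pairs (A ⇒* B via units): (S,H).
S: inherits non-unit rules of {H, S} → SSY | YH | aa | j | jj.
H: inherits non-unit rules of {H} → aa | jj.
Y: inherits non-unit rules of {Y} → aY | aj | jY.

S -> j | YH | aa | jj | SSY; H -> aa | jj; Y -> aY | aj | jY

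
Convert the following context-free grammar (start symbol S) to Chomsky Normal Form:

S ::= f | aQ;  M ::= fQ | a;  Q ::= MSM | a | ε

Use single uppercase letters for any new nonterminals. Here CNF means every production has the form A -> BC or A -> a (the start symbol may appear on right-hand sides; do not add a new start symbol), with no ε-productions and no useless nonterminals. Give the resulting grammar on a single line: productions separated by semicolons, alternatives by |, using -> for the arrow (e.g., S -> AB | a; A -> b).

S -> a | f | BQ; A -> f; B -> a; C -> SM; M -> a | f | AQ; Q -> a | MC

Nullable: {Q}; after ε-elimination: S -> a | f | aQ; M -> a | f | fQ; Q -> a | MSM.
No unit productions to eliminate.
TERM: introduce B -> a, A -> f and substitute in every rule of length ≥2.
BIN: Q -> MSM becomes Q -> MC, C -> SM.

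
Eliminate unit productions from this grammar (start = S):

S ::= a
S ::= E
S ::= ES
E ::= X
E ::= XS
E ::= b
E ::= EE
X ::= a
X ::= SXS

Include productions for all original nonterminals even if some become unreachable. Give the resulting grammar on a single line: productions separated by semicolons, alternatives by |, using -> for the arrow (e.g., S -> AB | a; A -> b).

S -> a | b | EE | ES | XS | SXS; E -> a | b | EE | XS | SXS; X -> a | SXS

Unit productions: E->X, S->E.
Unit pairs (A ⇒* B via units): (E,X), (S,E), (S,X).
S: inherits non-unit rules of {E, S, X} → EE | ES | SXS | XS | a | b.
E: inherits non-unit rules of {E, X} → EE | SXS | XS | a | b.
X: inherits non-unit rules of {X} → SXS | a.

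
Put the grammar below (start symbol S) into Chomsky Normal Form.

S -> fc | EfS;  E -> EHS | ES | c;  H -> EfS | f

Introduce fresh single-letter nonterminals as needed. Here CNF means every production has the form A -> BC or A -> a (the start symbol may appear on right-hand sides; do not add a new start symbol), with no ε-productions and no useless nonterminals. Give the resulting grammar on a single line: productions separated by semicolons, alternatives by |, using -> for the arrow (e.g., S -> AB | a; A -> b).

No ε-productions.
No unit productions to eliminate.
TERM: introduce B -> c, A -> f and substitute in every rule of length ≥2.
BIN: E -> EHS becomes E -> EC, C -> HS; H -> EAS becomes H -> ED, D -> AS; S -> EAS becomes S -> EF, F -> AS.

S -> AB | EF; A -> f; B -> c; C -> HS; D -> AS; E -> c | EC | ES; F -> AS; H -> f | ED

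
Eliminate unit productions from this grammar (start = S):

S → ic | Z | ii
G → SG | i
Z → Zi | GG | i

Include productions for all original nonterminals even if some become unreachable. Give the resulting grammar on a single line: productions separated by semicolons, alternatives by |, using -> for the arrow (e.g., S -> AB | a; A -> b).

S -> i | GG | Zi | ic | ii; G -> i | SG; Z -> i | GG | Zi

Unit productions: S->Z.
Unit pairs (A ⇒* B via units): (S,Z).
S: inherits non-unit rules of {S, Z} → GG | Zi | i | ic | ii.
G: inherits non-unit rules of {G} → SG | i.
Z: inherits non-unit rules of {Z} → GG | Zi | i.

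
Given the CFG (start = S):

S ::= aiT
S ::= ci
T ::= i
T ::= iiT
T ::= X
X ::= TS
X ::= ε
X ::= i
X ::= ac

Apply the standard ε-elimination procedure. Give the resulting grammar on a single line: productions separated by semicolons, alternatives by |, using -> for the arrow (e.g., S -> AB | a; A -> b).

Nullable set: {T, X}.
S -> aiT: T nullable, giving ai | aiT.
T -> X: X nullable, giving X.
T -> iiT: T nullable, giving ii | iiT.
Drop X -> ε.
X -> TS: T nullable, giving S | TS.
Unchanged (no nullable symbols): S -> ci; T -> i; X -> ac; X -> i.

S -> ai | ci | aiT; T -> X | i | ii | iiT; X -> S | i | TS | ac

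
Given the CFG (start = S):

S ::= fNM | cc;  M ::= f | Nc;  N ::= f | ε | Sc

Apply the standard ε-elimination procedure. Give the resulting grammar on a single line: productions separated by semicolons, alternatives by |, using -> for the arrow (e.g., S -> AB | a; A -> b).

Nullable set: {N}.
S -> fNM: N nullable, giving fM | fNM.
M -> Nc: N nullable, giving Nc | c.
Drop N -> ε.
Unchanged (no nullable symbols): S -> cc; M -> f; N -> Sc; N -> f.

S -> cc | fM | fNM; M -> c | f | Nc; N -> f | Sc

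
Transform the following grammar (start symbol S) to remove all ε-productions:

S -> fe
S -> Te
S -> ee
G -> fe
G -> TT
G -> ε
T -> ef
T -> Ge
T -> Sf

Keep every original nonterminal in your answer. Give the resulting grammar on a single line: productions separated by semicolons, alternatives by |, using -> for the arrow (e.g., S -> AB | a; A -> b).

S -> Te | ee | fe; G -> TT | fe; T -> e | Ge | Sf | ef

Nullable set: {G}.
Drop G -> ε.
T -> Ge: G nullable, giving Ge | e.
Unchanged (no nullable symbols): S -> Te; S -> ee; S -> fe; G -> TT; G -> fe; T -> Sf; T -> ef.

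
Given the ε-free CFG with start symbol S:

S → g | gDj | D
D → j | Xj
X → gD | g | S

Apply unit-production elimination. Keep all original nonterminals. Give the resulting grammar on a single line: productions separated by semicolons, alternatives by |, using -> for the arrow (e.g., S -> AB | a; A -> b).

Unit productions: S->D, X->S.
Unit pairs (A ⇒* B via units): (S,D), (X,D), (X,S).
S: inherits non-unit rules of {D, S} → Xj | g | gDj | j.
D: inherits non-unit rules of {D} → Xj | j.
X: inherits non-unit rules of {D, S, X} → Xj | g | gD | gDj | j.

S -> g | j | Xj | gDj; D -> j | Xj; X -> g | j | Xj | gD | gDj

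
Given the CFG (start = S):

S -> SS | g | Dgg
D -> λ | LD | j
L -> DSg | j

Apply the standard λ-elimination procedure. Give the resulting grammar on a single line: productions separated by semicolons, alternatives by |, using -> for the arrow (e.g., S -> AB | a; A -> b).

S -> g | SS | gg | Dgg; D -> L | j | LD; L -> j | Sg | DSg

Nullable set: {D}.
S -> Dgg: D nullable, giving Dgg | gg.
Drop D -> λ.
D -> LD: D nullable, giving L | LD.
L -> DSg: D nullable, giving DSg | Sg.
Unchanged (no nullable symbols): S -> SS; S -> g; D -> j; L -> j.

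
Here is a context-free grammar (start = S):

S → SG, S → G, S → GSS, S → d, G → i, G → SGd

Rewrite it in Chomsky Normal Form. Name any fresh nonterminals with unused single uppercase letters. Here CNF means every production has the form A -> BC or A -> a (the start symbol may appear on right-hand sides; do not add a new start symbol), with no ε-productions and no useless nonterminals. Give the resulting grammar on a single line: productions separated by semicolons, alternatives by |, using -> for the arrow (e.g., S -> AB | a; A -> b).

No ε-productions.
After unit-elimination: S -> d | i | SG | GSS | SGd; G -> i | SGd.
TERM: introduce A -> d and substitute in every rule of length ≥2.
BIN: G -> SGA becomes G -> SB, B -> GA; S -> GSS becomes S -> GC, C -> SS; S -> SGA becomes S -> SD, D -> GA.

S -> d | i | GC | SD | SG; A -> d; B -> GA; C -> SS; D -> GA; G -> i | SB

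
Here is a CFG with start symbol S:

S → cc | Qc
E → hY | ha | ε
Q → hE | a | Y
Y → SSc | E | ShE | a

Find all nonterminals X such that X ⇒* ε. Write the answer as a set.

{E, Q, Y}

Directly nullable (have an ε-rule): {E}.
Y is nullable via Y -> E (every symbol on the right is already known nullable).
Q is nullable via Q -> Y (every symbol on the right is already known nullable).
Not nullable: S — each has a terminal in every rule's right-hand side or depends on a non-nullable symbol.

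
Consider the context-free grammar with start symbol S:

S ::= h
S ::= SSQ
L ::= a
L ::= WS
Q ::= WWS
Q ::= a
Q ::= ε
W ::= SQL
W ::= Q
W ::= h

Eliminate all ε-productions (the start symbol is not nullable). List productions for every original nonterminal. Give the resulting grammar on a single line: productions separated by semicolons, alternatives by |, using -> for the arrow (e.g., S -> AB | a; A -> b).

Nullable set: {Q, W}.
S -> SSQ: Q nullable, giving SS | SSQ.
L -> WS: W nullable, giving S | WS.
Drop Q -> ε.
Q -> WWS: W, W nullable, giving S | WS | WWS.
W -> Q: Q nullable, giving Q.
W -> SQL: Q nullable, giving SL | SQL.
Unchanged (no nullable symbols): S -> h; L -> a; Q -> a; W -> h.

S -> h | SS | SSQ; L -> S | a | WS; Q -> S | a | WS | WWS; W -> Q | h | SL | SQL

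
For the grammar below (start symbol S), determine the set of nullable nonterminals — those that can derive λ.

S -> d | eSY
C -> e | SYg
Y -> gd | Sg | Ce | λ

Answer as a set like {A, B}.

Directly nullable (have an ε-rule): {Y}.
Not nullable: C, S — each has a terminal in every rule's right-hand side or depends on a non-nullable symbol.

{Y}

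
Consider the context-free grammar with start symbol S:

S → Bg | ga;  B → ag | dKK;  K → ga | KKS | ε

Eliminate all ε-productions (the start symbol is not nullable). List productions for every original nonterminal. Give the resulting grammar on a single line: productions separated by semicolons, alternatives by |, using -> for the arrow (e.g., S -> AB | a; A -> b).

Nullable set: {K}.
B -> dKK: K, K nullable, giving d | dK | dKK.
Drop K -> ε.
K -> KKS: K, K nullable, giving KKS | KS | S.
Unchanged (no nullable symbols): S -> Bg; S -> ga; B -> ag; K -> ga.

S -> Bg | ga; B -> d | ag | dK | dKK; K -> S | KS | ga | KKS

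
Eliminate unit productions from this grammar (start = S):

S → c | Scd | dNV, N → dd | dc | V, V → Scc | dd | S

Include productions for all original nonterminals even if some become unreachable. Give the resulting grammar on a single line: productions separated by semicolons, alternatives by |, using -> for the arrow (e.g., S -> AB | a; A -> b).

S -> c | Scd | dNV; N -> c | dc | dd | Scc | Scd | dNV; V -> c | dd | Scc | Scd | dNV

Unit productions: N->V, V->S.
Unit pairs (A ⇒* B via units): (N,S), (N,V), (V,S).
S: inherits non-unit rules of {S} → Scd | c | dNV.
N: inherits non-unit rules of {N, S, V} → Scc | Scd | c | dNV | dc | dd.
V: inherits non-unit rules of {S, V} → Scc | Scd | c | dNV | dd.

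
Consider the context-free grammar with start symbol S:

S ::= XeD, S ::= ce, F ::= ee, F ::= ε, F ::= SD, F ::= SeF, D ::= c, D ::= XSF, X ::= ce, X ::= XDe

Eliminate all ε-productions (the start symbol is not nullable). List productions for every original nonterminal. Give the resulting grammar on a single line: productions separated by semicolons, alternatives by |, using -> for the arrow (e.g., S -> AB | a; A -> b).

Nullable set: {F}.
D -> XSF: F nullable, giving XS | XSF.
Drop F -> ε.
F -> SeF: F nullable, giving Se | SeF.
Unchanged (no nullable symbols): S -> XeD; S -> ce; D -> c; F -> SD; F -> ee; X -> XDe; X -> ce.

S -> ce | XeD; D -> c | XS | XSF; F -> SD | Se | ee | SeF; X -> ce | XDe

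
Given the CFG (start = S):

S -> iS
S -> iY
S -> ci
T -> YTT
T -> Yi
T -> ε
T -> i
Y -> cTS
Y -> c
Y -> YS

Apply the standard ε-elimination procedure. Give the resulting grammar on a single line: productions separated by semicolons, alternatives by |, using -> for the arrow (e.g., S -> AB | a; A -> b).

Nullable set: {T}.
Drop T -> ε.
T -> YTT: T, T nullable, giving Y | YT | YTT.
Y -> cTS: T nullable, giving cS | cTS.
Unchanged (no nullable symbols): S -> ci; S -> iS; S -> iY; T -> Yi; T -> i; Y -> YS; Y -> c.

S -> ci | iS | iY; T -> Y | i | YT | Yi | YTT; Y -> c | YS | cS | cTS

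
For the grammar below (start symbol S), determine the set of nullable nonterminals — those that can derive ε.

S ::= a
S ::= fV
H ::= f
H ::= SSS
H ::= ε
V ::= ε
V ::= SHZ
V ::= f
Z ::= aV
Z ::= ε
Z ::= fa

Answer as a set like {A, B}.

Directly nullable (have an ε-rule): {H, V, Z}.
Not nullable: S — each has a terminal in every rule's right-hand side or depends on a non-nullable symbol.

{H, V, Z}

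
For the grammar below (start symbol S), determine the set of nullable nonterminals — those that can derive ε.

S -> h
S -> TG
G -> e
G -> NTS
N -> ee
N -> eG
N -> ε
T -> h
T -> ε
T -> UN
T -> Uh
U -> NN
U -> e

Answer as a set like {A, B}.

Directly nullable (have an ε-rule): {N, T}.
U is nullable via U -> NN (every symbol on the right is already known nullable).
Not nullable: G, S — each has a terminal in every rule's right-hand side or depends on a non-nullable symbol.

{N, T, U}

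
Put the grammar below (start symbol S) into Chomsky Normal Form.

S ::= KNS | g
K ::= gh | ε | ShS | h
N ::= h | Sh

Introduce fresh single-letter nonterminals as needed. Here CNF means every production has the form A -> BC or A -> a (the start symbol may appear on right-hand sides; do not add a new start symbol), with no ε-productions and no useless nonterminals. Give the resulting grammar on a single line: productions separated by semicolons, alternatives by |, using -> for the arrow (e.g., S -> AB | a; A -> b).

S -> g | KD | NS; A -> h; B -> g; C -> AS; D -> NS; K -> h | BA | SC; N -> h | SA

Nullable: {K}; after ε-elimination: S -> g | NS | KNS; K -> h | gh | ShS; N -> h | Sh.
No unit productions to eliminate.
TERM: introduce B -> g, A -> h and substitute in every rule of length ≥2.
BIN: K -> SAS becomes K -> SC, C -> AS; S -> KNS becomes S -> KD, D -> NS.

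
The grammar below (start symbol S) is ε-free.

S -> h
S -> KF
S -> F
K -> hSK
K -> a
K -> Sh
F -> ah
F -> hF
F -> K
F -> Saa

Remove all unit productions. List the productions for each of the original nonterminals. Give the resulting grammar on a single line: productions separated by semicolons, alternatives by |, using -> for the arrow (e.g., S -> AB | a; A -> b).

Unit productions: F->K, S->F.
Unit pairs (A ⇒* B via units): (F,K), (S,F), (S,K).
S: inherits non-unit rules of {F, K, S} → KF | Saa | Sh | a | ah | h | hF | hSK.
F: inherits non-unit rules of {F, K} → Saa | Sh | a | ah | hF | hSK.
K: inherits non-unit rules of {K} → Sh | a | hSK.

S -> a | h | KF | Sh | ah | hF | Saa | hSK; F -> a | Sh | ah | hF | Saa | hSK; K -> a | Sh | hSK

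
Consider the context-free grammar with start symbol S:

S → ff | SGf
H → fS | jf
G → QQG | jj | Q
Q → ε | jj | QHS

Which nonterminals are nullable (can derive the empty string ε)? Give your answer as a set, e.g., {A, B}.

Directly nullable (have an ε-rule): {Q}.
G is nullable via G -> Q (every symbol on the right is already known nullable).
Not nullable: H, S — each has a terminal in every rule's right-hand side or depends on a non-nullable symbol.

{G, Q}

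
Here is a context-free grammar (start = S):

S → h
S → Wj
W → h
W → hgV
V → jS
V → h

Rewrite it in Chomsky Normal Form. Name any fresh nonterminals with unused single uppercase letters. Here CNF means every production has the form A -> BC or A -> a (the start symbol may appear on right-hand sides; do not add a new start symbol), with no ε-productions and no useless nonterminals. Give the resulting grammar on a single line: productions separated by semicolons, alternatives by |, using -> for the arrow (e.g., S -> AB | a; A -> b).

No ε-productions.
No unit productions to eliminate.
TERM: introduce C -> g, B -> h, A -> j and substitute in every rule of length ≥2.
BIN: W -> BCV becomes W -> BD, D -> CV.

S -> h | WA; A -> j; B -> h; C -> g; D -> CV; V -> h | AS; W -> h | BD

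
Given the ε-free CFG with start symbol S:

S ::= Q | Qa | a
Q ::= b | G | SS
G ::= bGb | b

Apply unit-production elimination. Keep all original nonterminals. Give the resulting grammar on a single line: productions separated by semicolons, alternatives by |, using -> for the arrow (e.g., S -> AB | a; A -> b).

S -> a | b | Qa | SS | bGb; G -> b | bGb; Q -> b | SS | bGb

Unit productions: Q->G, S->Q.
Unit pairs (A ⇒* B via units): (Q,G), (S,G), (S,Q).
S: inherits non-unit rules of {G, Q, S} → Qa | SS | a | b | bGb.
G: inherits non-unit rules of {G} → b | bGb.
Q: inherits non-unit rules of {G, Q} → SS | b | bGb.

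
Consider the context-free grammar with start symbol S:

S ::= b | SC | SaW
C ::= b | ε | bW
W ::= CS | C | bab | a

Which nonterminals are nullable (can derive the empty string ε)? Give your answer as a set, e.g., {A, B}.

Directly nullable (have an ε-rule): {C}.
W is nullable via W -> C (every symbol on the right is already known nullable).
Not nullable: S — each has a terminal in every rule's right-hand side or depends on a non-nullable symbol.

{C, W}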